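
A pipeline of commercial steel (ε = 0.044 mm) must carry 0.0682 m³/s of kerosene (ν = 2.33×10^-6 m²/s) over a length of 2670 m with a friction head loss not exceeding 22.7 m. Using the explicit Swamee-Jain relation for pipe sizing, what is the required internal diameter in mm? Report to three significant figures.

D ≈ 243 mm

Swamee-Jain (Type III): D = 0.66·[ε^1.25·(LQ²/(gh_f))^4.75 + ν·Q^9.4·(L/(gh_f))^5.2]^0.04
LQ²/(gh_f) = 0.05577; L/(gh_f) = 11.99
Term 1 = ε^1.25·(…)^4.75 = 3.98×10^-12; Term 2 = ν·Q^9.4·(…)^5.2 = 1.03×10^-11
D = 0.66·(3.98×10^-12 + 1.03×10^-11)^0.04 = 0.2431 m = 243 mm
Check: V = 1.47 m/s, Re = 1.53×10^5, f = 0.01765, h_f = 21.3 m ≈ 22.7 m ✓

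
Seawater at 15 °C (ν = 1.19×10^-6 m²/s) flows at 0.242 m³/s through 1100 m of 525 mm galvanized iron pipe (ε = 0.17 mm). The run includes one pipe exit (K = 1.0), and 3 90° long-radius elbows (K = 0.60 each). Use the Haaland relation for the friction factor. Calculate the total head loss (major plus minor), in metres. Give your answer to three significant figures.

H_L ≈ 2.36 m

V = 4Q/(πD²) = 1.118 m/s; V²/2g = 0.06370 m
Re = 4.93×10^5, ε/D = 3.24×10^-4 → f = 0.01636 (Haaland)
Major: h_f = f(L/D)·V²/2g = 0.01636·2095·0.06370 = 2.183 m
Minor: ΣK = 2.80; h_m = ΣK·V²/2g = 0.1783 m
Total H_L = 2.183 + 0.1783 = 2.361 m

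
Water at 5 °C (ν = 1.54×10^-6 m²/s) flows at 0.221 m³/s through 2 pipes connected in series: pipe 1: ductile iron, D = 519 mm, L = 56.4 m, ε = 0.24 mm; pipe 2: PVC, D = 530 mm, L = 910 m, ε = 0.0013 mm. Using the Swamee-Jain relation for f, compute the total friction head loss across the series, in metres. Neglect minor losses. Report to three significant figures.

H ≈ 1.34 m

Pipe 1: V = 1.045 m/s, Re = 3.52×10^5, ε/D = 4.62×10^-4, f = 0.01791, h_1 = f(L/D)V²/2g = 0.1082 m
Pipe 2: V = 1.002 m/s, Re = 3.45×10^5, ε/D = 2.45×10^-6, f = 0.01404, h_2 = f(L/D)V²/2g = 1.233 m
Series → Q common, losses add: H = Σh = 1.341 m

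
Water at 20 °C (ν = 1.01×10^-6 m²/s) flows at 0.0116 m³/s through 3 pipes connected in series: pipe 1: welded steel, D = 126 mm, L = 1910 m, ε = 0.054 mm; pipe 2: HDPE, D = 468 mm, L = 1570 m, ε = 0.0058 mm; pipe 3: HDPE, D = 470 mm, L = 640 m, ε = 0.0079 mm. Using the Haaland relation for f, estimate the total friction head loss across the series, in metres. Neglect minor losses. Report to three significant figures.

Pipe 1: V = 0.9303 m/s, Re = 1.16×10^5, ε/D = 4.29×10^-4, f = 0.01938, h_1 = f(L/D)V²/2g = 12.96 m
Pipe 2: V = 0.06743 m/s, Re = 3.12×10^4, ε/D = 1.24×10^-5, f = 0.02311, h_2 = f(L/D)V²/2g = 0.01797 m
Pipe 3: V = 0.06686 m/s, Re = 3.11×10^4, ε/D = 1.68×10^-5, f = 0.02314, h_3 = f(L/D)V²/2g = 0.007181 m
Series → Q common, losses add: H = Σh = 12.99 m

H ≈ 13.0 m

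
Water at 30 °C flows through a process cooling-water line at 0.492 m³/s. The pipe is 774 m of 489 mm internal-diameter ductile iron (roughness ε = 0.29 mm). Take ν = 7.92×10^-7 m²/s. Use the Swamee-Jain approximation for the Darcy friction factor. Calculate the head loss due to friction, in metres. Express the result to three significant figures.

h_f ≈ 9.81 m

V = 4Q/(πD²) = 4·0.492/(π·0.489²) = 2.620 m/s
Re = VD/ν = 2.620·0.489/7.92×10^-7 = 1.62×10^6 → turbulent
ε/D = 0.29/489 = 5.93×10^-4
Swamee-Jain: f = 0.01771
h_f = f(L/D)V²/(2g) = 0.01771·(774/0.489)·2.620²/(2·9.81) = 9.808 m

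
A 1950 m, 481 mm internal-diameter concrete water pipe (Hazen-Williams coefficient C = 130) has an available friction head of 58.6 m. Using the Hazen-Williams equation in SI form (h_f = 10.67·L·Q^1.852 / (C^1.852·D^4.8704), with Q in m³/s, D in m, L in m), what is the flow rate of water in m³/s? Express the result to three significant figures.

Rearranging: Q = [h_f·C^1.852·D^4.8704 / (10.67·L)]^(1/1.852)
Q = [58.6·130^1.852·0.481^4.8704 / (10.67·1950)]^0.540 = 0.7961 m³/s

Q ≈ 0.796 m³/s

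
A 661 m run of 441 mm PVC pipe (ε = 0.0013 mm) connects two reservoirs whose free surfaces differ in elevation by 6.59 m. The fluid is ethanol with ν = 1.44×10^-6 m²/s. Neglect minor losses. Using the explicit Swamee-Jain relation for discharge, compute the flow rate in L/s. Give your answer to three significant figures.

Q ≈ 408 L/s

Swamee-Jain (Type II): Q = -0.965·√(gD⁵h_f/L)·ln[ε/(3.7D) + √(3.17ν²L/(gD³h_f))]
√(gD⁵h_f/L) = √(9.81·0.441⁵·6.59/661) = 0.04039
ε/(3.7D) = 7.97×10^-7; √(3.17ν²L/(gD³h_f)) = 2.80×10^-5
Q = -0.965·0.04039·ln(2.879×10^-5) = 0.4075 m³/s
Check: V = 2.67 m/s, Re = 8.17×10^5, f = 0.01208, h_f = 6.57 m ≈ 6.59 m ✓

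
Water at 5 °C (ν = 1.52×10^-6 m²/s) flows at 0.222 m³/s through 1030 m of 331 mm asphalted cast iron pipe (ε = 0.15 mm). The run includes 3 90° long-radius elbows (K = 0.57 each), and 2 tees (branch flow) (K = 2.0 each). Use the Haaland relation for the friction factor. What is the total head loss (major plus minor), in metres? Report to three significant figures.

H_L ≈ 20.1 m

V = 4Q/(πD²) = 2.580 m/s; V²/2g = 0.3392 m
Re = 5.62×10^5, ε/D = 4.53×10^-4 → f = 0.01718 (Haaland)
Major: h_f = f(L/D)·V²/2g = 0.01718·3112·0.3392 = 18.14 m
Minor: ΣK = 5.71; h_m = ΣK·V²/2g = 1.937 m
Total H_L = 18.14 + 1.937 = 20.07 m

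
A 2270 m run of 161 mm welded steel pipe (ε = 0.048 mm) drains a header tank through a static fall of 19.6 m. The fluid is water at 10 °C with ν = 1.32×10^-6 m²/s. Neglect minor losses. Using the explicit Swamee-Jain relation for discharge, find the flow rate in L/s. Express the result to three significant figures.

Swamee-Jain (Type II): Q = -0.965·√(gD⁵h_f/L)·ln[ε/(3.7D) + √(3.17ν²L/(gD³h_f))]
√(gD⁵h_f/L) = √(9.81·0.161⁵·19.6/2270) = 0.003027
ε/(3.7D) = 8.06×10^-5; √(3.17ν²L/(gD³h_f)) = 1.25×10^-4
Q = -0.965·0.003027·ln(2.056×10^-4) = 0.02480 m³/s
Check: V = 1.22 m/s, Re = 1.49×10^5, f = 0.01843, h_f = 19.7 m ≈ 19.6 m ✓

Q ≈ 24.8 L/s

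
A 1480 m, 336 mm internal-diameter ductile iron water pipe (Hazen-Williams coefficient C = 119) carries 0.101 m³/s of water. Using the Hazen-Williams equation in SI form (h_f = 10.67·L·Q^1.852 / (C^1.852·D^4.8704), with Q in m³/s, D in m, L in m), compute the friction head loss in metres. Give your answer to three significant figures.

h_f = 10.67·1480·0.101^1.852 / (119^1.852·0.336^4.8704) = 6.568 m

h_f ≈ 6.57 m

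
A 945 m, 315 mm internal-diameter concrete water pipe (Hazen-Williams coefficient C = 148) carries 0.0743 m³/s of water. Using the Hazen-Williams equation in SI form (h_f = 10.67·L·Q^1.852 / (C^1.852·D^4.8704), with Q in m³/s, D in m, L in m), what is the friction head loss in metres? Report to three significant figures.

h_f = 10.67·945·0.0743^1.852 / (148^1.852·0.315^4.8704) = 2.172 m

h_f ≈ 2.17 m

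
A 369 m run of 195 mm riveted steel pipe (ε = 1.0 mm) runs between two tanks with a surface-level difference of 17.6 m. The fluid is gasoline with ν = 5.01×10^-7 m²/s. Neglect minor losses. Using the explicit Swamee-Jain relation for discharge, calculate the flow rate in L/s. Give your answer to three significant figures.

Q ≈ 72.8 L/s

Swamee-Jain (Type II): Q = -0.965·√(gD⁵h_f/L)·ln[ε/(3.7D) + √(3.17ν²L/(gD³h_f))]
√(gD⁵h_f/L) = √(9.81·0.195⁵·17.6/369) = 0.01149
ε/(3.7D) = 0.00139; √(3.17ν²L/(gD³h_f)) = 1.51×10^-5
Q = -0.965·0.01149·ln(0.001401) = 0.07283 m³/s
Check: V = 2.44 m/s, Re = 9.49×10^5, f = 0.03076, h_f = 17.6 m ≈ 17.6 m ✓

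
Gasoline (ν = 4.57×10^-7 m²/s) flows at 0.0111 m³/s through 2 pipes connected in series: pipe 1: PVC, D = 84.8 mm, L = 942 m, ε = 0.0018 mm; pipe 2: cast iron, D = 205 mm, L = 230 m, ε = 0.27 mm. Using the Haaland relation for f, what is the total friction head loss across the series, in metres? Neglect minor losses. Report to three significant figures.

H ≈ 30.8 m

Pipe 1: V = 1.965 m/s, Re = 3.65×10^5, ε/D = 2.12×10^-5, f = 0.01403, h_1 = f(L/D)V²/2g = 30.69 m
Pipe 2: V = 0.3363 m/s, Re = 1.51×10^5, ε/D = 0.00132, f = 0.02241, h_2 = f(L/D)V²/2g = 0.1449 m
Series → Q common, losses add: H = Σh = 30.84 m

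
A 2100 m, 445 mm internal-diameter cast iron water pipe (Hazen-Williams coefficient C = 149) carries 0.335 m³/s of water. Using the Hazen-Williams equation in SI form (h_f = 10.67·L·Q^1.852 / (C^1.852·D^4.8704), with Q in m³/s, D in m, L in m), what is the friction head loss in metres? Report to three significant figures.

h_f ≈ 14.4 m

h_f = 10.67·2100·0.335^1.852 / (149^1.852·0.445^4.8704) = 14.41 m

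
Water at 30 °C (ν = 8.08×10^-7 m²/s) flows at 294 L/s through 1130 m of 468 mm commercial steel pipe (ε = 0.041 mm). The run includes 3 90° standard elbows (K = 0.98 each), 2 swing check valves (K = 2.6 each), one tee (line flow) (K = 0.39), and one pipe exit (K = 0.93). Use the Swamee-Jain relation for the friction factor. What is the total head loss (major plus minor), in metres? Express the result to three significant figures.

H_L ≈ 6.20 m

V = 4Q/(πD²) = 1.709 m/s; V²/2g = 0.1489 m
Re = 9.90×10^5, ε/D = 8.76×10^-5 → f = 0.01333 (Swamee-Jain)
Major: h_f = f(L/D)·V²/2g = 0.01333·2415·0.1489 = 4.793 m
Minor: ΣK = 9.46; h_m = ΣK·V²/2g = 1.408 m
Total H_L = 4.793 + 1.408 = 6.201 m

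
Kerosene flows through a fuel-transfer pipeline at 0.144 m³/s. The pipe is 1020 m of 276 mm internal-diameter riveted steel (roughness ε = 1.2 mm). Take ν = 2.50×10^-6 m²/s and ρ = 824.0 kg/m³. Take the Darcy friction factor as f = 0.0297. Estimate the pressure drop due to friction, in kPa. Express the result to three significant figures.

V = 4Q/(πD²) = 4·0.144/(π·0.276²) = 2.407 m/s
h_f = f(L/D)V²/(2g) = 0.02970·(1020/0.276)·2.407²/(2·9.81) = 32.41 m
Δp = ρg·h_f = 824.0·9.81·32.41 = 262.0 kPa

Δp ≈ 262 kPa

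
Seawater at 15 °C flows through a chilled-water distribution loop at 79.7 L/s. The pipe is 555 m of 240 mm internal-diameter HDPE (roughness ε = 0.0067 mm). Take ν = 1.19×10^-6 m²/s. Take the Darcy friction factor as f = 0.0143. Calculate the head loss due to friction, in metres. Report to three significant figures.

V = 4Q/(πD²) = 4·0.0797/(π·0.240²) = 1.762 m/s
h_f = f(L/D)V²/(2g) = 0.01430·(555/0.240)·1.762²/(2·9.81) = 5.231 m

h_f ≈ 5.23 m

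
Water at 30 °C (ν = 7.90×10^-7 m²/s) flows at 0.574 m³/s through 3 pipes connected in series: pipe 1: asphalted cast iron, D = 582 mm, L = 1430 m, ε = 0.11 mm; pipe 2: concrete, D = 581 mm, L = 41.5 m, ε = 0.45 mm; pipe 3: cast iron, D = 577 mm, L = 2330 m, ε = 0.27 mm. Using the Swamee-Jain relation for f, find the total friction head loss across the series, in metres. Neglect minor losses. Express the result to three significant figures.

Pipe 1: V = 2.158 m/s, Re = 1.59×10^6, ε/D = 1.89×10^-4, f = 0.01431, h_1 = f(L/D)V²/2g = 8.344 m
Pipe 2: V = 2.165 m/s, Re = 1.59×10^6, ε/D = 7.75×10^-4, f = 0.01878, h_2 = f(L/D)V²/2g = 0.3204 m
Pipe 3: V = 2.195 m/s, Re = 1.60×10^6, ε/D = 4.68×10^-4, f = 0.01687, h_3 = f(L/D)V²/2g = 16.73 m
Series → Q common, losses add: H = Σh = 25.40 m

H ≈ 25.4 m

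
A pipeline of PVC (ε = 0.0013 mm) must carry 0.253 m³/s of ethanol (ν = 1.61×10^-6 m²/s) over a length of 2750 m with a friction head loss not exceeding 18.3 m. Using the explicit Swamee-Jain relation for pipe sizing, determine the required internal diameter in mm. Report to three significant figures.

Swamee-Jain (Type III): D = 0.66·[ε^1.25·(LQ²/(gh_f))^4.75 + ν·Q^9.4·(L/(gh_f))^5.2]^0.04
LQ²/(gh_f) = 0.9805; L/(gh_f) = 15.32
Term 1 = ε^1.25·(…)^4.75 = 4.00×10^-8; Term 2 = ν·Q^9.4·(…)^5.2 = 5.74×10^-6
D = 0.66·(4.00×10^-8 + 5.74×10^-6)^0.04 = 0.4074 m = 407 mm
Check: V = 1.94 m/s, Re = 4.91×10^5, f = 0.01318, h_f = 17.1 m ≈ 18.3 m ✓

D ≈ 407 mm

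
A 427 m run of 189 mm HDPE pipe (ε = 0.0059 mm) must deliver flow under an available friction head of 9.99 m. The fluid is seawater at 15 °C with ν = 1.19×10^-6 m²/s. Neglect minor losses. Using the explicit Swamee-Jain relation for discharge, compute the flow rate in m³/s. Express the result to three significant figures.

Q ≈ 0.0695 m³/s

Swamee-Jain (Type II): Q = -0.965·√(gD⁵h_f/L)·ln[ε/(3.7D) + √(3.17ν²L/(gD³h_f))]
√(gD⁵h_f/L) = √(9.81·0.189⁵·9.99/427) = 0.007440
ε/(3.7D) = 8.44×10^-6; √(3.17ν²L/(gD³h_f)) = 5.38×10^-5
Q = -0.965·0.007440·ln(6.226×10^-5) = 0.06953 m³/s
Check: V = 2.48 m/s, Re = 3.94×10^5, f = 0.01409, h_f = 9.96 m ≈ 9.99 m ✓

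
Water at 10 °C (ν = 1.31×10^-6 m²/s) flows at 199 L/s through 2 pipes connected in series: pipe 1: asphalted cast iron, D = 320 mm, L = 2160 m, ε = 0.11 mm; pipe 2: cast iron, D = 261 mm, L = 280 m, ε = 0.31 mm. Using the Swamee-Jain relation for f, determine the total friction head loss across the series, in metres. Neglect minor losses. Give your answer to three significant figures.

H ≈ 50.6 m

Pipe 1: V = 2.474 m/s, Re = 6.04×10^5, ε/D = 3.44×10^-4, f = 0.01652, h_1 = f(L/D)V²/2g = 34.80 m
Pipe 2: V = 3.719 m/s, Re = 7.41×10^5, ε/D = 0.00119, f = 0.02095, h_2 = f(L/D)V²/2g = 15.84 m
Series → Q common, losses add: H = Σh = 50.65 m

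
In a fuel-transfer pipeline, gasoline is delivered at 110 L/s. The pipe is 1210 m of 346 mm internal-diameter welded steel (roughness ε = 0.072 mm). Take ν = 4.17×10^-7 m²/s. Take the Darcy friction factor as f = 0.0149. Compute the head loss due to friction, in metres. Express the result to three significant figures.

V = 4Q/(πD²) = 4·0.110/(π·0.346²) = 1.170 m/s
h_f = f(L/D)V²/(2g) = 0.01490·(1210/0.346)·1.170²/(2·9.81) = 3.635 m

h_f ≈ 3.63 m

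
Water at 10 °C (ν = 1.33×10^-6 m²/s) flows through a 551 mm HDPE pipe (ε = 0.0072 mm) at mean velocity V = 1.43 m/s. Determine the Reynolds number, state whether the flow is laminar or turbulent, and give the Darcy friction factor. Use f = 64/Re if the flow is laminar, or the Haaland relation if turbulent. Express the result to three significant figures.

Re ≈ 5.92×10^5; turbulent; f ≈ 0.0128

Re = VD/ν = 1.430·0.551/1.33×10^-6 = 5.92×10^5
Re > 4000 → turbulent; ε/D = 1.31×10^-5
Haaland: f = 0.01284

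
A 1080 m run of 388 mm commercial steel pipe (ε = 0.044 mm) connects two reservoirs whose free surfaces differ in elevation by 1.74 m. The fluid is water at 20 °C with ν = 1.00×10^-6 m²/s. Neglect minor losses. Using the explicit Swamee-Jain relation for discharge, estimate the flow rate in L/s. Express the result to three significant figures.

Q ≈ 106 L/s

Swamee-Jain (Type II): Q = -0.965·√(gD⁵h_f/L)·ln[ε/(3.7D) + √(3.17ν²L/(gD³h_f))]
√(gD⁵h_f/L) = √(9.81·0.388⁵·1.74/1080) = 0.01179
ε/(3.7D) = 3.06×10^-5; √(3.17ν²L/(gD³h_f)) = 5.86×10^-5
Q = -0.965·0.01179·ln(8.925×10^-5) = 0.1061 m³/s
Check: V = 0.897 m/s, Re = 3.48×10^5, f = 0.01526, h_f = 1.74 m ≈ 1.74 m ✓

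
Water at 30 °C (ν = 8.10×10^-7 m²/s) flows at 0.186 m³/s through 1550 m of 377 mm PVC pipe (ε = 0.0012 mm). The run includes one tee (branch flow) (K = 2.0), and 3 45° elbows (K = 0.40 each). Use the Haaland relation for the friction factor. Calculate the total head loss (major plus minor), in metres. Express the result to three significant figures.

H_L ≈ 7.52 m

V = 4Q/(πD²) = 1.666 m/s; V²/2g = 0.1415 m
Re = 7.76×10^5, ε/D = 3.18×10^-6 → f = 0.01214 (Haaland)
Major: h_f = f(L/D)·V²/2g = 0.01214·4111·0.1415 = 7.064 m
Minor: ΣK = 3.20; h_m = ΣK·V²/2g = 0.4528 m
Total H_L = 7.064 + 0.4528 = 7.517 m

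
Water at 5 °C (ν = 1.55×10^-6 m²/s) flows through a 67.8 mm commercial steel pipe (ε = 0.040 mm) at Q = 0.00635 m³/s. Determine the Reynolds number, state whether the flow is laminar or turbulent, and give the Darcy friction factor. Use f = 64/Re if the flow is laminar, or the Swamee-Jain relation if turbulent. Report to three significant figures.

V = 4Q/(πD²) = 1.759 m/s
Re = VD/ν = 1.759·0.0678/1.55×10^-6 = 7.69×10^4
Re > 4000 → turbulent; ε/D = 5.90×10^-4
Swamee-Jain: f = 0.02150

Re ≈ 7.69×10^4; turbulent; f ≈ 0.0215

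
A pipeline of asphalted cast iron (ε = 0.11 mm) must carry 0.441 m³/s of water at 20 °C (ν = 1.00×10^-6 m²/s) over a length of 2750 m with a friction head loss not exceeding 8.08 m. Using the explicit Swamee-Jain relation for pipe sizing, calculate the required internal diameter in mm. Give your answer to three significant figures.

Swamee-Jain (Type III): D = 0.66·[ε^1.25·(LQ²/(gh_f))^4.75 + ν·Q^9.4·(L/(gh_f))^5.2]^0.04
LQ²/(gh_f) = 6.747; L/(gh_f) = 34.69
Term 1 = ε^1.25·(…)^4.75 = 0.0977; Term 2 = ν·Q^9.4·(…)^5.2 = 0.0465
D = 0.66·(0.0977 + 0.0465)^0.04 = 0.6108 m = 611 mm
Check: V = 1.51 m/s, Re = 9.19×10^5, f = 0.01462, h_f = 7.60 m ≈ 8.08 m ✓

D ≈ 611 mm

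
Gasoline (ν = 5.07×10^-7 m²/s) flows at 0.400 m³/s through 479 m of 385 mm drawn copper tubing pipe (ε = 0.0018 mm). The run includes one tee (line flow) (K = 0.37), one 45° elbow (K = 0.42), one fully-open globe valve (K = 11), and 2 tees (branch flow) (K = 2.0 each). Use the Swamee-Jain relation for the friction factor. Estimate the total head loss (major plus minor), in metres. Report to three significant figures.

H_L ≈ 17.1 m

V = 4Q/(πD²) = 3.436 m/s; V²/2g = 0.6017 m
Re = 2.61×10^6, ε/D = 4.68×10^-6 → f = 0.01015 (Swamee-Jain)
Major: h_f = f(L/D)·V²/2g = 0.01015·1244·0.6017 = 7.600 m
Minor: ΣK = 15.8; h_m = ΣK·V²/2g = 9.501 m
Total H_L = 7.600 + 9.501 = 17.10 m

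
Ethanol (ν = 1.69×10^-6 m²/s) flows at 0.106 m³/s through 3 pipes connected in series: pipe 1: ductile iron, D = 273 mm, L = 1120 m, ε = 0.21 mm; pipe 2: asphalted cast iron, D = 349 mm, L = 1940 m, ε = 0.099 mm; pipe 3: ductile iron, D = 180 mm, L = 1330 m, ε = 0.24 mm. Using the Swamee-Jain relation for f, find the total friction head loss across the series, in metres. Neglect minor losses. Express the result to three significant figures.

H ≈ 162 m

Pipe 1: V = 1.811 m/s, Re = 2.93×10^5, ε/D = 7.69×10^-4, f = 0.01975, h_1 = f(L/D)V²/2g = 13.54 m
Pipe 2: V = 1.108 m/s, Re = 2.29×10^5, ε/D = 2.84×10^-4, f = 0.01742, h_2 = f(L/D)V²/2g = 6.060 m
Pipe 3: V = 4.166 m/s, Re = 4.44×10^5, ε/D = 0.00133, f = 0.02176, h_3 = f(L/D)V²/2g = 142.2 m
Series → Q common, losses add: H = Σh = 161.8 m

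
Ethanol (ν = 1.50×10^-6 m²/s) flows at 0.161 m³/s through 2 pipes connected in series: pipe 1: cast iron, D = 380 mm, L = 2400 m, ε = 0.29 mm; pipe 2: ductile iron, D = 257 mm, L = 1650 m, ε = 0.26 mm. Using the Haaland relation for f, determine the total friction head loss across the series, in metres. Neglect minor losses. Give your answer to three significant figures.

H ≈ 76.3 m

Pipe 1: V = 1.420 m/s, Re = 3.60×10^5, ε/D = 7.63×10^-4, f = 0.01930, h_1 = f(L/D)V²/2g = 12.52 m
Pipe 2: V = 3.104 m/s, Re = 5.32×10^5, ε/D = 0.00101, f = 0.02022, h_2 = f(L/D)V²/2g = 63.73 m
Series → Q common, losses add: H = Σh = 76.25 m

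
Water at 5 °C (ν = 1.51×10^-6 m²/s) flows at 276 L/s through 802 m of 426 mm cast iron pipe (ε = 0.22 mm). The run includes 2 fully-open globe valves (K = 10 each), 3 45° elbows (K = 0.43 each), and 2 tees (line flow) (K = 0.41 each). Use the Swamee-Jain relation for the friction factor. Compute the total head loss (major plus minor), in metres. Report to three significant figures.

H_L ≈ 10.6 m

V = 4Q/(πD²) = 1.936 m/s; V²/2g = 0.1911 m
Re = 5.46×10^5, ε/D = 5.16×10^-4 → f = 0.01780 (Swamee-Jain)
Major: h_f = f(L/D)·V²/2g = 0.01780·1883·0.1911 = 6.406 m
Minor: ΣK = 22.1; h_m = ΣK·V²/2g = 4.226 m
Total H_L = 6.406 + 4.226 = 10.63 m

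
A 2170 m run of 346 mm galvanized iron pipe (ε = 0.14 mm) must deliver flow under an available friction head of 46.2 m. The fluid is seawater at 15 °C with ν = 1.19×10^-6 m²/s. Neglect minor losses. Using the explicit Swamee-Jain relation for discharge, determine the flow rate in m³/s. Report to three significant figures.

Q ≈ 0.277 m³/s

Swamee-Jain (Type II): Q = -0.965·√(gD⁵h_f/L)·ln[ε/(3.7D) + √(3.17ν²L/(gD³h_f))]
√(gD⁵h_f/L) = √(9.81·0.346⁵·46.2/2170) = 0.03218
ε/(3.7D) = 1.09×10^-4; √(3.17ν²L/(gD³h_f)) = 2.28×10^-5
Q = -0.965·0.03218·ln(1.321×10^-4) = 0.2774 m³/s
Check: V = 2.95 m/s, Re = 8.58×10^5, f = 0.01671, h_f = 46.5 m ≈ 46.2 m ✓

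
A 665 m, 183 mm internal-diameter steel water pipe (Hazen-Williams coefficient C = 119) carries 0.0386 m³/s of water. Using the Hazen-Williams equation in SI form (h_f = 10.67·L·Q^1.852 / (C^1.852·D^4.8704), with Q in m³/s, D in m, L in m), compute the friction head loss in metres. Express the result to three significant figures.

h_f = 10.67·665·0.0386^1.852 / (119^1.852·0.183^4.8704) = 9.585 m

h_f ≈ 9.58 m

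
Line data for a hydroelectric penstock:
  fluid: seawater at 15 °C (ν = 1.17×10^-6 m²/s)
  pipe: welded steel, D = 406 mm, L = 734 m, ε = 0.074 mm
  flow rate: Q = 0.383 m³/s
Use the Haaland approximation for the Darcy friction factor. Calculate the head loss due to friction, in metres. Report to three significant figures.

h_f ≈ 11.6 m

V = 4Q/(πD²) = 4·0.383/(π·0.406²) = 2.958 m/s
Re = VD/ν = 2.958·0.406/1.17×10^-6 = 1.03×10^6 → turbulent
ε/D = 0.074/406 = 1.82×10^-4
Haaland: f = 0.01438
h_f = f(L/D)V²/(2g) = 0.01438·(734/0.406)·2.958²/(2·9.81) = 11.59 m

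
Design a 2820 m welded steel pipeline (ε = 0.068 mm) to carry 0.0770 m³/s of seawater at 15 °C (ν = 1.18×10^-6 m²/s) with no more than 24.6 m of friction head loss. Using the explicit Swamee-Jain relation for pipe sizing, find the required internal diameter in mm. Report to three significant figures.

Swamee-Jain (Type III): D = 0.66·[ε^1.25·(LQ²/(gh_f))^4.75 + ν·Q^9.4·(L/(gh_f))^5.2]^0.04
LQ²/(gh_f) = 0.06928; L/(gh_f) = 11.69
Term 1 = ε^1.25·(…)^4.75 = 1.92×10^-11; Term 2 = ν·Q^9.4·(…)^5.2 = 1.43×10^-11
D = 0.66·(1.92×10^-11 + 1.43×10^-11)^0.04 = 0.2515 m = 252 mm
Check: V = 1.55 m/s, Re = 3.30×10^5, f = 0.01670, h_f = 22.9 m ≈ 24.6 m ✓

D ≈ 252 mm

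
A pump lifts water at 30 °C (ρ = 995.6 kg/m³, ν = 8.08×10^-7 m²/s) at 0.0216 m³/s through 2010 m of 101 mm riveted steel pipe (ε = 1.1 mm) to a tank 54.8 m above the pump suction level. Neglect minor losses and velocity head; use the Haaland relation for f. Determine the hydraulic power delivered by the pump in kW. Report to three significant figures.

P_hyd ≈ 72.6 kW

V = 4Q/(πD²) = 2.696 m/s; Re = 3.37×10^5; ε/D = 0.0109; f = 0.03926
h_f = f(L/D)V²/2g = 289.4 m
Total head H = z + h_f = 54.8 + 289.4 = 344.2 m
P_hyd = ρgQH = 995.6·9.81·0.0216·344.2 = 72.62 kW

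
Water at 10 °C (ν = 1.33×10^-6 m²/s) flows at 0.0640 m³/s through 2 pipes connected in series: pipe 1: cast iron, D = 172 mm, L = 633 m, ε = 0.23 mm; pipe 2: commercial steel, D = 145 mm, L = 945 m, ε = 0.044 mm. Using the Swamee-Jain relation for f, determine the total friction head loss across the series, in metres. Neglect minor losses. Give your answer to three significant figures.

Pipe 1: V = 2.754 m/s, Re = 3.56×10^5, ε/D = 0.00134, f = 0.02192, h_1 = f(L/D)V²/2g = 31.19 m
Pipe 2: V = 3.876 m/s, Re = 4.23×10^5, ε/D = 3.03×10^-4, f = 0.01660, h_2 = f(L/D)V²/2g = 82.83 m
Series → Q common, losses add: H = Σh = 114.0 m

H ≈ 114 m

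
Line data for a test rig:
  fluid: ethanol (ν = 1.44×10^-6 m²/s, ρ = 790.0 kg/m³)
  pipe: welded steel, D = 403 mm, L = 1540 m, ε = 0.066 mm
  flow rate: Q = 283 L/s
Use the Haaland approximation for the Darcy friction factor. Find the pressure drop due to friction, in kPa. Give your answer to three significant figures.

V = 4Q/(πD²) = 4·0.283/(π·0.403²) = 2.219 m/s
Re = VD/ν = 2.219·0.403/1.44×10^-6 = 6.21×10^5 → turbulent
ε/D = 0.066/403 = 1.64×10^-4
Haaland: f = 0.01466
h_f = f(L/D)V²/(2g) = 0.01466·(1540/0.403)·2.219²/(2·9.81) = 14.06 m
Δp = ρg·h_f = 790.0·9.81·14.06 = 108.9 kPa

Δp ≈ 109 kPa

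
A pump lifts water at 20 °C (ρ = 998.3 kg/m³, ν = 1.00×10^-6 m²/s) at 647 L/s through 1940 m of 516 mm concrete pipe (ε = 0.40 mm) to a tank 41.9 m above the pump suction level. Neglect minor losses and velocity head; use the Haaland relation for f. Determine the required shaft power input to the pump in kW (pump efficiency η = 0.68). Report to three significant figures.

P_shaft ≈ 710 kW

V = 4Q/(πD²) = 3.094 m/s; Re = 1.60×10^6; ε/D = 7.75×10^-4; f = 0.01871
h_f = f(L/D)V²/2g = 34.33 m
Total head H = z + h_f = 41.9 + 34.33 = 76.23 m
P_hyd = ρgQH = 998.3·9.81·0.647·76.23 = 483.0 kW
P_shaft = P_hyd/η = 483.0/0.68 = 710.3 kW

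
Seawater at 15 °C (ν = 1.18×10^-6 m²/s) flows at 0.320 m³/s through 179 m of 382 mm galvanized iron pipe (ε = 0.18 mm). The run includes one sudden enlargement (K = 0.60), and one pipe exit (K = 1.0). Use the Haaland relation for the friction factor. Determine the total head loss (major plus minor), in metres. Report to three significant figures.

V = 4Q/(πD²) = 2.792 m/s; V²/2g = 0.3973 m
Re = 9.04×10^5, ε/D = 4.71×10^-4 → f = 0.01702 (Haaland)
Major: h_f = f(L/D)·V²/2g = 0.01702·468.6·0.3973 = 3.169 m
Minor: ΣK = 1.60; h_m = ΣK·V²/2g = 0.6358 m
Total H_L = 3.169 + 0.6358 = 3.804 m

H_L ≈ 3.80 m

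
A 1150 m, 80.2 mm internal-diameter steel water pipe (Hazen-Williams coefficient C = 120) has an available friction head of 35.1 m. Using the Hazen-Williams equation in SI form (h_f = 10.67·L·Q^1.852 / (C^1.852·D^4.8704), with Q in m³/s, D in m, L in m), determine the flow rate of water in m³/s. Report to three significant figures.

Rearranging: Q = [h_f·C^1.852·D^4.8704 / (10.67·L)]^(1/1.852)
Q = [35.1·120^1.852·0.0802^4.8704 / (10.67·1150)]^0.540 = 0.006667 m³/s

Q ≈ 0.00667 m³/s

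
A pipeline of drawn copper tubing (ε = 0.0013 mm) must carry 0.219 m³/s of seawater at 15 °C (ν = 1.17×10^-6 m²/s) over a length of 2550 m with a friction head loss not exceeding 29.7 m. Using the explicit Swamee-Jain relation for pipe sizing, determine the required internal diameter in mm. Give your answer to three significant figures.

D ≈ 339 mm

Swamee-Jain (Type III): D = 0.66·[ε^1.25·(LQ²/(gh_f))^4.75 + ν·Q^9.4·(L/(gh_f))^5.2]^0.04
LQ²/(gh_f) = 0.4198; L/(gh_f) = 8.752
Term 1 = ε^1.25·(…)^4.75 = 7.11×10^-10; Term 2 = ν·Q^9.4·(…)^5.2 = 5.85×10^-8
D = 0.66·(7.11×10^-10 + 5.85×10^-8)^0.04 = 0.3392 m = 339 mm
Check: V = 2.42 m/s, Re = 7.03×10^5, f = 0.01241, h_f = 27.9 m ≈ 29.7 m ✓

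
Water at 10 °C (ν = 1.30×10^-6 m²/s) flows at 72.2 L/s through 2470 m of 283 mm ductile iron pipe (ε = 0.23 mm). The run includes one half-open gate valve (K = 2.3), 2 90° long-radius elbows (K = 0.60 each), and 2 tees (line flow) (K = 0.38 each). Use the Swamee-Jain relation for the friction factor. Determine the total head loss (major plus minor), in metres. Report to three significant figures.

H_L ≈ 12.1 m

V = 4Q/(πD²) = 1.148 m/s; V²/2g = 0.06715 m
Re = 2.50×10^5, ε/D = 8.13×10^-4 → f = 0.02013 (Swamee-Jain)
Major: h_f = f(L/D)·V²/2g = 0.02013·8728·0.06715 = 11.80 m
Minor: ΣK = 4.26; h_m = ΣK·V²/2g = 0.2861 m
Total H_L = 11.80 + 0.2861 = 12.08 m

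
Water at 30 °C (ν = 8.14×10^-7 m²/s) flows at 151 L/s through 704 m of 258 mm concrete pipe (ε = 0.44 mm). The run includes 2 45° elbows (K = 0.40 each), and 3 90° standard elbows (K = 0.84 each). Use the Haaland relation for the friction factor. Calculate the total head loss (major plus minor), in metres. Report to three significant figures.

H_L ≈ 27.8 m

V = 4Q/(πD²) = 2.888 m/s; V²/2g = 0.4252 m
Re = 9.15×10^5, ε/D = 0.00171 → f = 0.02270 (Haaland)
Major: h_f = f(L/D)·V²/2g = 0.02270·2729·0.4252 = 26.34 m
Minor: ΣK = 3.32; h_m = ΣK·V²/2g = 1.412 m
Total H_L = 26.34 + 1.412 = 27.75 m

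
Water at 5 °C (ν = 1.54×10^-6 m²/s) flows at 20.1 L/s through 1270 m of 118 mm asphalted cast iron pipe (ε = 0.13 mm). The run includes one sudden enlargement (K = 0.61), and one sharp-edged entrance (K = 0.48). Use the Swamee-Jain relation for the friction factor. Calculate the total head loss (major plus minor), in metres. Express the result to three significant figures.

H_L ≈ 41.1 m

V = 4Q/(πD²) = 1.838 m/s; V²/2g = 0.1722 m
Re = 1.41×10^5, ε/D = 0.00110 → f = 0.02207 (Swamee-Jain)
Major: h_f = f(L/D)·V²/2g = 0.02207·10763·0.1722 = 40.90 m
Minor: ΣK = 1.09; h_m = ΣK·V²/2g = 0.1877 m
Total H_L = 40.90 + 0.1877 = 41.09 m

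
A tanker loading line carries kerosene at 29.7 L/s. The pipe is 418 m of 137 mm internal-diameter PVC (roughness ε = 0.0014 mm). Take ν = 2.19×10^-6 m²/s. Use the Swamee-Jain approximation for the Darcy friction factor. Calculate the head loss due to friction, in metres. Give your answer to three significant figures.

h_f ≈ 10.8 m

V = 4Q/(πD²) = 4·0.0297/(π·0.137²) = 2.015 m/s
Re = VD/ν = 2.015·0.137/2.19×10^-6 = 1.26×10^5 → turbulent
ε/D = 0.0014/137 = 1.02×10^-5
Swamee-Jain: f = 0.01710
h_f = f(L/D)V²/(2g) = 0.01710·(418/0.137)·2.015²/(2·9.81) = 10.80 m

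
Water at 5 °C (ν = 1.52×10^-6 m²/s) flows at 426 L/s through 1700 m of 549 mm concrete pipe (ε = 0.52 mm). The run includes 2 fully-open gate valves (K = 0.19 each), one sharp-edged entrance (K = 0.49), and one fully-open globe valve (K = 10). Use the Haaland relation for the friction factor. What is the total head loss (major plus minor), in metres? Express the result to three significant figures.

V = 4Q/(πD²) = 1.800 m/s; V²/2g = 0.1651 m
Re = 6.50×10^5, ε/D = 9.47×10^-4 → f = 0.01984 (Haaland)
Major: h_f = f(L/D)·V²/2g = 0.01984·3097·0.1651 = 10.14 m
Minor: ΣK = 10.9; h_m = ΣK·V²/2g = 1.794 m
Total H_L = 10.14 + 1.794 = 11.93 m

H_L ≈ 11.9 m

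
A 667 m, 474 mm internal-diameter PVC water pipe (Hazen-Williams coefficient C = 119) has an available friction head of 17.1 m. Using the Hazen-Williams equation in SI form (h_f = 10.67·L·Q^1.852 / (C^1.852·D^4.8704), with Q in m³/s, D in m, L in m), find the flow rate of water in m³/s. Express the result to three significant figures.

Q ≈ 0.644 m³/s

Rearranging: Q = [h_f·C^1.852·D^4.8704 / (10.67·L)]^(1/1.852)
Q = [17.1·119^1.852·0.474^4.8704 / (10.67·667)]^0.540 = 0.6436 m³/s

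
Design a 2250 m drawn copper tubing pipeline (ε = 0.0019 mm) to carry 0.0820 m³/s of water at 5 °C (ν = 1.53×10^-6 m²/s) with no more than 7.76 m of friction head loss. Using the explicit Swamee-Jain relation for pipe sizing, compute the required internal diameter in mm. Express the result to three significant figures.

D ≈ 305 mm

Swamee-Jain (Type III): D = 0.66·[ε^1.25·(LQ²/(gh_f))^4.75 + ν·Q^9.4·(L/(gh_f))^5.2]^0.04
LQ²/(gh_f) = 0.1987; L/(gh_f) = 29.56
Term 1 = ε^1.25·(…)^4.75 = 3.28×10^-11; Term 2 = ν·Q^9.4·(…)^5.2 = 4.19×10^-9
D = 0.66·(3.28×10^-11 + 4.19×10^-9)^0.04 = 0.3052 m = 305 mm
Check: V = 1.12 m/s, Re = 2.24×10^5, f = 0.01526, h_f = 7.21 m ≈ 7.76 m ✓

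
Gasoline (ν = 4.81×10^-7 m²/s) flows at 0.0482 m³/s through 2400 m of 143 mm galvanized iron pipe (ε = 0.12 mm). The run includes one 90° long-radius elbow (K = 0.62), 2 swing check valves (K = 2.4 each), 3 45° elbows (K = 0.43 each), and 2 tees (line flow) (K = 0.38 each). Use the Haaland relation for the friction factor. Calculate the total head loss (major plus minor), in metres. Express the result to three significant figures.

V = 4Q/(πD²) = 3.001 m/s; V²/2g = 0.4591 m
Re = 8.92×10^5, ε/D = 8.39×10^-4 → f = 0.01920 (Haaland)
Major: h_f = f(L/D)·V²/2g = 0.01920·16783·0.4591 = 147.9 m
Minor: ΣK = 7.47; h_m = ΣK·V²/2g = 3.429 m
Total H_L = 147.9 + 3.429 = 151.3 m

H_L ≈ 151 m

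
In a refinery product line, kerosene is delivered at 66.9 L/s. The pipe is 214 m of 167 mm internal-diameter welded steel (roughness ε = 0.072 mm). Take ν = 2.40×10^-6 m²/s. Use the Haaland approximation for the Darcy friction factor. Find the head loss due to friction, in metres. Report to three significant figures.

h_f ≈ 11.1 m

V = 4Q/(πD²) = 4·0.0669/(π·0.167²) = 3.054 m/s
Re = VD/ν = 3.054·0.167/2.40×10^-6 = 2.13×10^5 → turbulent
ε/D = 0.072/167 = 4.31×10^-4
Haaland: f = 0.01816
h_f = f(L/D)V²/(2g) = 0.01816·(214/0.167)·3.054²/(2·9.81) = 11.07 m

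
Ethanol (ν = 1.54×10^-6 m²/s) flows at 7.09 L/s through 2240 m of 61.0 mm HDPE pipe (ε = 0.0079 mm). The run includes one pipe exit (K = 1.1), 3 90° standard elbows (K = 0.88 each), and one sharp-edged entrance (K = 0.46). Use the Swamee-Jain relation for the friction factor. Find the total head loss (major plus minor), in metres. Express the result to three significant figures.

H_L ≈ 208 m

V = 4Q/(πD²) = 2.426 m/s; V²/2g = 0.3000 m
Re = 9.61×10^4, ε/D = 1.30×10^-4 → f = 0.01875 (Swamee-Jain)
Major: h_f = f(L/D)·V²/2g = 0.01875·36721·0.3000 = 206.6 m
Minor: ΣK = 4.20; h_m = ΣK·V²/2g = 1.260 m
Total H_L = 206.6 + 1.260 = 207.8 m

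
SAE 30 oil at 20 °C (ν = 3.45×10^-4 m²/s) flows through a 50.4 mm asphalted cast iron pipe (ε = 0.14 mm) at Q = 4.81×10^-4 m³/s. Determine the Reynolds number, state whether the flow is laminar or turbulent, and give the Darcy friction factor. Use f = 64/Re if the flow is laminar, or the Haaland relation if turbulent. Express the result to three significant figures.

Re ≈ 35.2; laminar; f = 64/Re ≈ 1.82

V = 4Q/(πD²) = 0.2411 m/s
Re = VD/ν = 0.2411·0.0504/3.45×10^-4 = 35.2
Re < 2300 → laminar → f = 64/Re = 1.817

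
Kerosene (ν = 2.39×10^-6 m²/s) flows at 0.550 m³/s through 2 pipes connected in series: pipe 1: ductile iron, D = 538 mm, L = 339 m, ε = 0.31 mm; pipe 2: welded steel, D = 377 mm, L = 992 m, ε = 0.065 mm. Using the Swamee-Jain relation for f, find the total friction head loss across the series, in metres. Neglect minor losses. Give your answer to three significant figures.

H ≈ 51.3 m

Pipe 1: V = 2.419 m/s, Re = 5.45×10^5, ε/D = 5.76×10^-4, f = 0.01817, h_1 = f(L/D)V²/2g = 3.415 m
Pipe 2: V = 4.927 m/s, Re = 7.77×10^5, ε/D = 1.72×10^-4, f = 0.01470, h_2 = f(L/D)V²/2g = 47.87 m
Series → Q common, losses add: H = Σh = 51.29 m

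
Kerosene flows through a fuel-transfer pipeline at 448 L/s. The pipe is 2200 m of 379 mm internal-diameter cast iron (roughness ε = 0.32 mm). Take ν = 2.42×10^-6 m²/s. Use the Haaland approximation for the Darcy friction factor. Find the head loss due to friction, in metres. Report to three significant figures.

h_f ≈ 90.4 m

V = 4Q/(πD²) = 4·0.448/(π·0.379²) = 3.971 m/s
Re = VD/ν = 3.971·0.379/2.42×10^-6 = 6.22×10^5 → turbulent
ε/D = 0.32/379 = 8.44×10^-4
Haaland: f = 0.01937
h_f = f(L/D)V²/(2g) = 0.01937·(2200/0.379)·3.971²/(2·9.81) = 90.35 m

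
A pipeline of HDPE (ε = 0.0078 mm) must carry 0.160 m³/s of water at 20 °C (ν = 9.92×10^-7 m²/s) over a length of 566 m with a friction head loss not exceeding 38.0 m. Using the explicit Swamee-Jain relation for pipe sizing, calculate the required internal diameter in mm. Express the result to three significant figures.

D ≈ 210 mm

Swamee-Jain (Type III): D = 0.66·[ε^1.25·(LQ²/(gh_f))^4.75 + ν·Q^9.4·(L/(gh_f))^5.2]^0.04
LQ²/(gh_f) = 0.03887; L/(gh_f) = 1.518
Term 1 = ε^1.25·(…)^4.75 = 8.24×10^-14; Term 2 = ν·Q^9.4·(…)^5.2 = 2.87×10^-13
D = 0.66·(8.24×10^-14 + 2.87×10^-13)^0.04 = 0.2100 m = 210 mm
Check: V = 4.62 m/s, Re = 9.78×10^5, f = 0.01247, h_f = 36.6 m ≈ 38.0 m ✓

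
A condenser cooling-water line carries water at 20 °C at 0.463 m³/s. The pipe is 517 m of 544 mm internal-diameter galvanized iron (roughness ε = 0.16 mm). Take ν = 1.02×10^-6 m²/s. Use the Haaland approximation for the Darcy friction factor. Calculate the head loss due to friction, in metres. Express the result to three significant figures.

h_f ≈ 2.98 m

V = 4Q/(πD²) = 4·0.463/(π·0.544²) = 1.992 m/s
Re = VD/ν = 1.992·0.544/1.02×10^-6 = 1.06×10^6 → turbulent
ε/D = 0.16/544 = 2.94×10^-4
Haaland: f = 0.01551
h_f = f(L/D)V²/(2g) = 0.01551·(517/0.544)·1.992²/(2·9.81) = 2.982 m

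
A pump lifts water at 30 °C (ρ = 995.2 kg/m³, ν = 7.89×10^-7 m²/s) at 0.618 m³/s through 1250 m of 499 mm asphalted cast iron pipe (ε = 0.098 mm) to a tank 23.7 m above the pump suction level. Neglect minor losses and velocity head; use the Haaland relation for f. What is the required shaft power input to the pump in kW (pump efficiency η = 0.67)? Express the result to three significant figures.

P_shaft ≈ 376 kW

V = 4Q/(πD²) = 3.160 m/s; Re = 2.00×10^6; ε/D = 1.96×10^-4; f = 0.01416
h_f = f(L/D)V²/2g = 18.05 m
Total head H = z + h_f = 23.7 + 18.05 = 41.75 m
P_hyd = ρgQH = 995.2·9.81·0.618·41.75 = 251.9 kW
P_shaft = P_hyd/η = 251.9/0.67 = 376.0 kW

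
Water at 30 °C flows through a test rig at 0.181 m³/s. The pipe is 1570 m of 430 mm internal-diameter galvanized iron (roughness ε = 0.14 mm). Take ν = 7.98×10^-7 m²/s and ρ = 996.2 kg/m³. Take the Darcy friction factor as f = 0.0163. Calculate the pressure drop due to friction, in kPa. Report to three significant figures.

V = 4Q/(πD²) = 4·0.181/(π·0.430²) = 1.246 m/s
h_f = f(L/D)V²/(2g) = 0.01630·(1570/0.430)·1.246²/(2·9.81) = 4.712 m
Δp = ρg·h_f = 996.2·9.81·4.712 = 46.05 kPa

Δp ≈ 46.1 kPa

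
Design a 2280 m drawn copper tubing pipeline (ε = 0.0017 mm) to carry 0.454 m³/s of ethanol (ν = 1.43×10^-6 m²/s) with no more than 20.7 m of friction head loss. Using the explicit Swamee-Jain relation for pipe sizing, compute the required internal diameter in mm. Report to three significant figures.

D ≈ 474 mm

Swamee-Jain (Type III): D = 0.66·[ε^1.25·(LQ²/(gh_f))^4.75 + ν·Q^9.4·(L/(gh_f))^5.2]^0.04
LQ²/(gh_f) = 2.314; L/(gh_f) = 11.23
Term 1 = ε^1.25·(…)^4.75 = 3.30×10^-6; Term 2 = ν·Q^9.4·(…)^5.2 = 2.47×10^-4
D = 0.66·(3.30×10^-6 + 2.47×10^-4)^0.04 = 0.4737 m = 474 mm
Check: V = 2.58 m/s, Re = 8.53×10^5, f = 0.01200, h_f = 19.5 m ≈ 20.7 m ✓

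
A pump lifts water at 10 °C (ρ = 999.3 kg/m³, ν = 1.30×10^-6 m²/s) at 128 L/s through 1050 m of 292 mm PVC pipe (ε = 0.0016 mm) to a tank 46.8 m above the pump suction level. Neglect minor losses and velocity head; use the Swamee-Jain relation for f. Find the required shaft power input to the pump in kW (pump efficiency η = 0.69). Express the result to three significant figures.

V = 4Q/(πD²) = 1.911 m/s; Re = 4.29×10^5; ε/D = 5.48×10^-6; f = 0.01354
h_f = f(L/D)V²/2g = 9.063 m
Total head H = z + h_f = 46.8 + 9.063 = 55.86 m
P_hyd = ρgQH = 999.3·9.81·0.128·55.86 = 70.10 kW
P_shaft = P_hyd/η = 70.10/0.69 = 101.6 kW

P_shaft ≈ 102 kW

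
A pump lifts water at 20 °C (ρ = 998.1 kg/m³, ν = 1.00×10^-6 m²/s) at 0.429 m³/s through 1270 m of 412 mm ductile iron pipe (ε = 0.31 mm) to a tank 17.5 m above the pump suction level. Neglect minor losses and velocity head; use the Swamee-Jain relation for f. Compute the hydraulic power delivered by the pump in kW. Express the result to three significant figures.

V = 4Q/(πD²) = 3.218 m/s; Re = 1.33×10^6; ε/D = 7.52×10^-4; f = 0.01871
h_f = f(L/D)V²/2g = 30.44 m
Total head H = z + h_f = 17.5 + 30.44 = 47.94 m
P_hyd = ρgQH = 998.1·9.81·0.429·47.94 = 201.4 kW

P_hyd ≈ 201 kW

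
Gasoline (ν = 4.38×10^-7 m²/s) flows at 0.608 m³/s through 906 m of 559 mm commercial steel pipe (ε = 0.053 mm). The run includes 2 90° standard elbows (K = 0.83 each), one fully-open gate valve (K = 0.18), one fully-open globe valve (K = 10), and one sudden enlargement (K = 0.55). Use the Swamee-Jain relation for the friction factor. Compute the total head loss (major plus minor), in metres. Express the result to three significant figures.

V = 4Q/(πD²) = 2.477 m/s; V²/2g = 0.3128 m
Re = 3.16×10^6, ε/D = 9.48×10^-5 → f = 0.01250 (Swamee-Jain)
Major: h_f = f(L/D)·V²/2g = 0.01250·1621·0.3128 = 6.338 m
Minor: ΣK = 12.4; h_m = ΣK·V²/2g = 3.876 m
Total H_L = 6.338 + 3.876 = 10.21 m

H_L ≈ 10.2 m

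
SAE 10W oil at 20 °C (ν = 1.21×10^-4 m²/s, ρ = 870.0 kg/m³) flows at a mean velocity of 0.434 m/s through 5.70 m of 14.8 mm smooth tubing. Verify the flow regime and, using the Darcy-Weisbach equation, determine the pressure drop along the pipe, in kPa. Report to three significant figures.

Re = VD/ν = 0.434·0.01480/1.21×10^-4 = 53.1 → laminar (Re < 2300)
f = 64/Re = 1.206
h_f = f(L/D)V²/(2g) = 1.206·(5.70/0.01480)·0.434²/(2·9.81) = 4.458 m
Δp = ρg·h_f = 870.0·9.81·4.458 = 38.04 kPa

Δp ≈ 38.0 kPa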